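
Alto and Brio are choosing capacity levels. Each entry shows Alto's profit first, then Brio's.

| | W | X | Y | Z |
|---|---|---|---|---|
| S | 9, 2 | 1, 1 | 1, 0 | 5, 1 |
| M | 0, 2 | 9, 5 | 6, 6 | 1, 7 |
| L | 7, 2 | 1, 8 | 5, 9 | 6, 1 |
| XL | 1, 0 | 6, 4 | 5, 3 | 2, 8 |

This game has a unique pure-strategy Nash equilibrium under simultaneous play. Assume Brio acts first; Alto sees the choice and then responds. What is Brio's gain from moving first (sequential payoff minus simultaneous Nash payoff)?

4

Solve by backward induction (Brio leads).
- W → Alto plays S (best of 9, 0, 7, 1); Brio gets 2.
- X → Alto plays M (best of 1, 9, 1, 6); Brio gets 5.
- Y → Alto plays M (best of 1, 6, 5, 5); Brio gets 6.
- Z → Alto plays L (best of 5, 1, 6, 2); Brio gets 1.
Among 2, 5, 6, 1, the best is 6 at Y. Subgame-perfect outcome: (M, Y) with payoffs (6, 6).
For the simultaneous game, intersect best replies.
Alto's best replies: W→S; X→M; Y→M; Z→L.
Brio's best replies: S→W; M→Z; L→Y; XL→Z.
The unique mutual best reply is (S, W), giving (9, 2).
Brio's commitment gain: 6 − 2 = 4.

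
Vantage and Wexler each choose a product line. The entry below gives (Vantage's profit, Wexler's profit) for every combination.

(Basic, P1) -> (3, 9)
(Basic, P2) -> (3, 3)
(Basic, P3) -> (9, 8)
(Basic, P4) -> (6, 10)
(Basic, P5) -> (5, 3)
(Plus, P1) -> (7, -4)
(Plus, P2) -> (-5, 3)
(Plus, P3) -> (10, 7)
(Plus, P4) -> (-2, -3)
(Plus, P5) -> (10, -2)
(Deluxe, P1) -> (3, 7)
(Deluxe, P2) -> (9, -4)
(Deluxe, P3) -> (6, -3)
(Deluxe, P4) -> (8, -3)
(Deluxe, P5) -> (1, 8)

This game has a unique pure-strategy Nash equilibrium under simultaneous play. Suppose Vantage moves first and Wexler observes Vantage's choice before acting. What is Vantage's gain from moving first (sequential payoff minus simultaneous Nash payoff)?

Wexler best-responds to each possible Vantage move:
- Basic → Wexler plays P4 (best of 9, 3, 8, 10, 3); Vantage gets 6.
- Plus → Wexler plays P3 (best of -4, 3, 7, -3, -2); Vantage gets 10.
- Deluxe → Wexler plays P5 (best of 7, -4, -3, -3, 8); Vantage gets 1.
Among 6, 10, 1, the best is 10 at Plus. Subgame-perfect outcome: (Plus, P3) with payoffs (10, 7).
Now find the simultaneous Nash equilibrium.
Vantage's best replies: P1→Plus; P2→Deluxe; P3→Plus; P4→Deluxe; P5→Plus.
Wexler's best replies: Basic→P4; Plus→P3; Deluxe→P5.
Only (Plus, P3) has each player best-responding; Nash payoffs (10, 7).
Vantage's commitment gain: 10 − 10 = 0.

0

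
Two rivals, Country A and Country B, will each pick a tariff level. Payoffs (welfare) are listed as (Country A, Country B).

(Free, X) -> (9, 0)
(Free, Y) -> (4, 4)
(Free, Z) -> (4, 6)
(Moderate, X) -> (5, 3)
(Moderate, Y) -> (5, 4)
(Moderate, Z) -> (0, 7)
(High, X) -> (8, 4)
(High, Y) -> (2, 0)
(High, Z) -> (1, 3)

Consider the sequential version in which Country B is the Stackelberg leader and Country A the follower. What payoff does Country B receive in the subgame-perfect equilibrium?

6

Backward induction with Country B moving first.
- X: Country A compares 9, 5, 8 and picks Free; Country B would get 0.
- Y: Country A compares 4, 5, 2 and picks Moderate; Country B would get 4.
- Z: Country A compares 4, 0, 1 and picks Free; Country B would get 6.
Among 0, 4, 6, the best is 6 at Z. Subgame-perfect outcome: (Free, Z) with payoffs (4, 6).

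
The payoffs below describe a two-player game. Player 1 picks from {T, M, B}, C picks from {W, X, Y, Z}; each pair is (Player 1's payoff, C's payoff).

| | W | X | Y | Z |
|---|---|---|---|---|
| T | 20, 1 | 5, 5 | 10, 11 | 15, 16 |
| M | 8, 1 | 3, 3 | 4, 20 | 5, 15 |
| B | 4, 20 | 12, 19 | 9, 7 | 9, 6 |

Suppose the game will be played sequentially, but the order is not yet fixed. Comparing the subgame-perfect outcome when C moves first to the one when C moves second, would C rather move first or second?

If Player 1 leads: C's best replies are T→Z, M→Y, B→W; Player 1's induced payoffs 15, 4, 4; outcome (T, Z), payoffs (15, 16).
If C leads: Player 1's best replies are W→T, X→B, Y→T, Z→T; C's induced payoffs 1, 19, 11, 16; outcome (B, X), payoffs (12, 19).
C gets 19 moving first and 16 moving second, so C prefers to move first.

first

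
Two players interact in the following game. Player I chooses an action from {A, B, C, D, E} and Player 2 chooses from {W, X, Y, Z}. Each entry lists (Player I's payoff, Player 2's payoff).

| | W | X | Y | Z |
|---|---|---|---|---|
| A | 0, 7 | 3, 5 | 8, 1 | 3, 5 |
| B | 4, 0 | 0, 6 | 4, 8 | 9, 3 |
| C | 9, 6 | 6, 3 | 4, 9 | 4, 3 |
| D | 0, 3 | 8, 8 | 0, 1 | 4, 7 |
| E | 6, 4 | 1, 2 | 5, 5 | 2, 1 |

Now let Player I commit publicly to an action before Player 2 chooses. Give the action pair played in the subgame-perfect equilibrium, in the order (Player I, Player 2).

Solve by backward induction (Player I leads).
- A → Player 2 plays W (best of 7, 5, 1, 5); Player I gets 0.
- B → Player 2 plays Y (best of 0, 6, 8, 3); Player I gets 4.
- C → Player 2 plays Y (best of 6, 3, 9, 3); Player I gets 4.
- D → Player 2 plays X (best of 3, 8, 1, 7); Player I gets 8.
- E → Player 2 plays Y (best of 4, 2, 5, 1); Player I gets 5.
Maximizing over 0, 4, 4, 8, 5, Player I chooses D. Subgame-perfect outcome: (D, X) with payoffs (8, 8).

(D, X)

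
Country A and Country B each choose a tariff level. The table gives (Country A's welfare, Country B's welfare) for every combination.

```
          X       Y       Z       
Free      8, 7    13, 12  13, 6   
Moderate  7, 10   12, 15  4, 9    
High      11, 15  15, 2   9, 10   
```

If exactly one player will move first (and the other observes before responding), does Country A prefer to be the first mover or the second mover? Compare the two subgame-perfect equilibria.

If Country A leads: Country B's best replies are Free→Y, Moderate→Y, High→X; Country A's induced payoffs 13, 12, 11; outcome (Free, Y), payoffs (13, 12).
If Country B leads: Country A's best replies are X→High, Y→High, Z→Free; Country B's induced payoffs 15, 2, 6; outcome (High, X), payoffs (11, 15).
Country A gets 13 moving first and 11 moving second, so Country A prefers to move first.

first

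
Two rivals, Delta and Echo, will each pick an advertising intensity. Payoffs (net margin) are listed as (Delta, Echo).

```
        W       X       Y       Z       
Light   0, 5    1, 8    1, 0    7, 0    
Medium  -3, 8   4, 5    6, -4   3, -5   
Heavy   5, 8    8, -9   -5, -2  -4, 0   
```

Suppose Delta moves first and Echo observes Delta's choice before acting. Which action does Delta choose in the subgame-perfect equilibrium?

Heavy

Backward induction with Delta moving first.
- Light: BR = X, leader payoff 1.
- Medium: BR = W, leader payoff -3.
- Heavy: BR = W, leader payoff 5.
Delta's induced payoffs are 1, -3, 5, so Delta commits to Heavy. Subgame-perfect outcome: (Heavy, W) with payoffs (5, 8).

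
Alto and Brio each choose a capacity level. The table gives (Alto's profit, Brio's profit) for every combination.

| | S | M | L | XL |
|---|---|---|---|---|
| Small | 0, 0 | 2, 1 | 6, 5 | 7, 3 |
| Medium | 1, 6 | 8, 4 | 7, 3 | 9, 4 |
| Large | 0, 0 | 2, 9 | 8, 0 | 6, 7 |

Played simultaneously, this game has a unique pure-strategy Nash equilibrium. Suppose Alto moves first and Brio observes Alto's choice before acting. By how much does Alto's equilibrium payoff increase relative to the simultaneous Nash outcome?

Brio best-responds to each possible Alto move:
- Small: BR = L, leader payoff 6.
- Medium: BR = S, leader payoff 1.
- Large: BR = M, leader payoff 2.
Among 6, 1, 2, the best is 6 at Small. Subgame-perfect outcome: (Small, L) with payoffs (6, 5).
For the simultaneous game, intersect best replies.
Alto's best replies: S→Medium; M→Medium; L→Large; XL→Medium.
Brio's best replies: Small→L; Medium→S; Large→M.
The unique mutual best reply is (Medium, S), giving (1, 6).
Alto's commitment gain: 6 − 1 = 5.

5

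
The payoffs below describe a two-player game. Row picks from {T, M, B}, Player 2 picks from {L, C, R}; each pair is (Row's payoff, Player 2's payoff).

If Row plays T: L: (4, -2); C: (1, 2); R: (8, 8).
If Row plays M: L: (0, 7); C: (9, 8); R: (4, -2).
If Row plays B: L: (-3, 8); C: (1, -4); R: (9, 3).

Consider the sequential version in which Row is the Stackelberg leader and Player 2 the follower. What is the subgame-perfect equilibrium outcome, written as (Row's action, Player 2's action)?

Solve by backward induction (Row leads).
- T → Player 2 plays R (best of -2, 2, 8); Row gets 8.
- M → Player 2 plays C (best of 7, 8, -2); Row gets 9.
- B → Player 2 plays L (best of 8, -4, 3); Row gets -3.
Row's induced payoffs are 8, 9, -3, so Row commits to M. Subgame-perfect outcome: (M, C) with payoffs (9, 8).

(M, C)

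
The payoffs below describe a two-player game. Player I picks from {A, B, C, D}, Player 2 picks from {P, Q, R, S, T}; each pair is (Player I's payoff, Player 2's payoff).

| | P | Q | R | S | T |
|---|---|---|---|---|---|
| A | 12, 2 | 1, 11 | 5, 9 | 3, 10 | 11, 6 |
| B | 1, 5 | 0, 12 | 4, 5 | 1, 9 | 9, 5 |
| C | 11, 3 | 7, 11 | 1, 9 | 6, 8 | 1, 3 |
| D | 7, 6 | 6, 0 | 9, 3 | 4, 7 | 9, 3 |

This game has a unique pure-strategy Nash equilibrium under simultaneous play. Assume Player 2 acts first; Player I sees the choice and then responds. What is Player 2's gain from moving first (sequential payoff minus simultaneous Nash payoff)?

0

Backward induction with Player 2 moving first.
- P → Player I plays A (best of 12, 1, 11, 7); Player 2 gets 2.
- Q → Player I plays C (best of 1, 0, 7, 6); Player 2 gets 11.
- R → Player I plays D (best of 5, 4, 1, 9); Player 2 gets 3.
- S → Player I plays C (best of 3, 1, 6, 4); Player 2 gets 8.
- T → Player I plays A (best of 11, 9, 1, 9); Player 2 gets 6.
Player 2's induced payoffs are 2, 11, 3, 8, 6, so Player 2 commits to Q. Subgame-perfect outcome: (C, Q) with payoffs (7, 11).
Now find the simultaneous Nash equilibrium.
Player I's best replies: P→A; Q→C; R→D; S→C; T→A.
Player 2's best replies: A→Q; B→Q; C→Q; D→S.
The unique mutual best reply is (C, Q), giving (7, 11).
Player 2's commitment gain: 11 − 11 = 0.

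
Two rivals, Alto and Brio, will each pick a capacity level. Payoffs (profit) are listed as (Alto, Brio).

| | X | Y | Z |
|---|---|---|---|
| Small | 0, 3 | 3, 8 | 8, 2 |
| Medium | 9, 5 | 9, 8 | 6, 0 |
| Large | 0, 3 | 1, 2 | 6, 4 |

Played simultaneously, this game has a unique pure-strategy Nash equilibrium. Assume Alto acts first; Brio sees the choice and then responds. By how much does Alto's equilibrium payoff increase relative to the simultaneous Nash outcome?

Solve by backward induction (Alto leads).
- Small: Brio compares 3, 8, 2 and picks Y; Alto would get 3.
- Medium: Brio compares 5, 8, 0 and picks Y; Alto would get 9.
- Large: Brio compares 3, 2, 4 and picks Z; Alto would get 6.
Alto's induced payoffs are 3, 9, 6, so Alto commits to Medium. Subgame-perfect outcome: (Medium, Y) with payoffs (9, 8).
Now find the simultaneous Nash equilibrium.
Alto's best replies: X→Medium; Y→Medium; Z→Small.
Brio's best replies: Small→Y; Medium→Y; Large→Z.
Only (Medium, Y) has each player best-responding; Nash payoffs (9, 8).
Alto's commitment gain: 9 − 9 = 0.

0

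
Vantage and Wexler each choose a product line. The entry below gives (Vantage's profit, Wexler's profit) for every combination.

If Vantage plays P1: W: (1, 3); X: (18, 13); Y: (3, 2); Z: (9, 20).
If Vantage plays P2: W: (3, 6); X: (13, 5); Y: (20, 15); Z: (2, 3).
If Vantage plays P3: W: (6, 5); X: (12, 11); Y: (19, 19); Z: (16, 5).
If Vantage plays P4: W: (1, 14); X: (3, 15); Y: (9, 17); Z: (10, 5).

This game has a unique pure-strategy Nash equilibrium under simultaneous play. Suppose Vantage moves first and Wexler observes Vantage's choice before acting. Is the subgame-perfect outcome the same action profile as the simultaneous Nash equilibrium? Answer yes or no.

yes

Work backward from Wexler's decision.
- P1 → Wexler plays Z (best of 3, 13, 2, 20); Vantage gets 9.
- P2 → Wexler plays Y (best of 6, 5, 15, 3); Vantage gets 20.
- P3 → Wexler plays Y (best of 5, 11, 19, 5); Vantage gets 19.
- P4 → Wexler plays Y (best of 14, 15, 17, 5); Vantage gets 9.
Maximizing over 9, 20, 19, 9, Vantage chooses P2. Subgame-perfect outcome: (P2, Y) with payoffs (20, 15).
Under simultaneous play:
Vantage's best replies: W→P3; X→P1; Y→P2; Z→P3.
Wexler's best replies: P1→Z; P2→Y; P3→Y; P4→Y.
Only (P2, Y) has each player best-responding; Nash payoffs (20, 15).
Sequential outcome (P2, Y) coincides with the Nash profile (P2, Y).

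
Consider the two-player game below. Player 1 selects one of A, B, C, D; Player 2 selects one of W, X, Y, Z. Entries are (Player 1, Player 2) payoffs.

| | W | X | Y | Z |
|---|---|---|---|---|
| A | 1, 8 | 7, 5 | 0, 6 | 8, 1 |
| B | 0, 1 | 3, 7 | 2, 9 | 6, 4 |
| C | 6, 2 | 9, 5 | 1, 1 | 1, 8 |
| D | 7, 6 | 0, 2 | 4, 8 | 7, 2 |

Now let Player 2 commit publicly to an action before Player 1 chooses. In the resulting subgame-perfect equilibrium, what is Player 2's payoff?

Backward induction with Player 2 moving first.
- W: BR = D, leader payoff 6.
- X: BR = C, leader payoff 5.
- Y: BR = D, leader payoff 8.
- Z: BR = A, leader payoff 1.
Player 2's induced payoffs are 6, 5, 8, 1, so Player 2 commits to Y. Subgame-perfect outcome: (D, Y) with payoffs (4, 8).

8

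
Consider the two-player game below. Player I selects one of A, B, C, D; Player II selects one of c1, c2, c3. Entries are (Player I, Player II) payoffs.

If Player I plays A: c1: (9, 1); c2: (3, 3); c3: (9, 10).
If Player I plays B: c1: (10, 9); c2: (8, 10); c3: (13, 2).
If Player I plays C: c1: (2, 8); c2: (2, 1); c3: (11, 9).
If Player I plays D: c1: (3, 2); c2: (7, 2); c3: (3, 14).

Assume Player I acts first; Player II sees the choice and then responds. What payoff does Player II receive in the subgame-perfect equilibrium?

9

Player II best-responds to each possible Player I move:
- A: BR = c3, leader payoff 9.
- B: BR = c2, leader payoff 8.
- C: BR = c3, leader payoff 11.
- D: BR = c3, leader payoff 3.
Among 9, 8, 11, 3, the best is 11 at C. Subgame-perfect outcome: (C, c3) with payoffs (11, 9).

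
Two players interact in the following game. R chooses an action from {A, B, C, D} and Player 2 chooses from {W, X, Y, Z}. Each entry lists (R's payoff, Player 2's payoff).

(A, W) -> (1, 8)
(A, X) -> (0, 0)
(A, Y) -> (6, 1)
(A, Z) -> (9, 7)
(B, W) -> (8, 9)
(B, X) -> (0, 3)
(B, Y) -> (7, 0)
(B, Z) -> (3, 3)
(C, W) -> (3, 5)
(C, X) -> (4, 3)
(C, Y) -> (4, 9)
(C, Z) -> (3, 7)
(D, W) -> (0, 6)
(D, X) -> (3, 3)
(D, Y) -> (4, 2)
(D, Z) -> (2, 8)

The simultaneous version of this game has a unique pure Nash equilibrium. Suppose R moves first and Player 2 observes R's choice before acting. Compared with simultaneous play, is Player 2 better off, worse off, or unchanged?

Player 2 best-responds to each possible R move:
- A → Player 2 plays W (best of 8, 0, 1, 7); R gets 1.
- B → Player 2 plays W (best of 9, 3, 0, 3); R gets 8.
- C → Player 2 plays Y (best of 5, 3, 9, 7); R gets 4.
- D → Player 2 plays Z (best of 6, 3, 2, 8); R gets 2.
Among 1, 8, 4, 2, the best is 8 at B. Subgame-perfect outcome: (B, W) with payoffs (8, 9).
For the simultaneous game, intersect best replies.
R's best replies: W→B; X→C; Y→B; Z→A.
Player 2's best replies: A→W; B→W; C→Y; D→Z.
Only (B, W) has each player best-responding; Nash payoffs (8, 9).
Player 2 earns 9 sequentially versus 9 at the Nash outcome: unchanged.

unchanged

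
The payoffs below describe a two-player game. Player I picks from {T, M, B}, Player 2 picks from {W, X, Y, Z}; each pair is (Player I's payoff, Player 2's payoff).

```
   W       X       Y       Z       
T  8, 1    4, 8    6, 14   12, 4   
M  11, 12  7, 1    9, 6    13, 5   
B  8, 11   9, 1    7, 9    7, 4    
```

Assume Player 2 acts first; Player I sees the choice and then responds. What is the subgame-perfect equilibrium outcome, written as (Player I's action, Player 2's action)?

(M, W)

Solve by backward induction (Player 2 leads).
- W: BR = M, leader payoff 12.
- X: BR = B, leader payoff 1.
- Y: BR = M, leader payoff 6.
- Z: BR = M, leader payoff 5.
Maximizing over 12, 1, 6, 5, Player 2 chooses W. Subgame-perfect outcome: (M, W) with payoffs (11, 12).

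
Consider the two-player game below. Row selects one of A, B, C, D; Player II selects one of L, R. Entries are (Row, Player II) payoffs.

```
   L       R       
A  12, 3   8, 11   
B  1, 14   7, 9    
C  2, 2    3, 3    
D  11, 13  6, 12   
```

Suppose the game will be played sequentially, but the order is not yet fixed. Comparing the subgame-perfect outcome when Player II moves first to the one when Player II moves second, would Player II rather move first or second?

If Row leads: Player II's best replies are A→R, B→L, C→R, D→L; Row's induced payoffs 8, 1, 3, 11; outcome (D, L), payoffs (11, 13).
If Player II leads: Row's best replies are L→A, R→A; Player II's induced payoffs 3, 11; outcome (A, R), payoffs (8, 11).
Player II gets 11 moving first and 13 moving second, so Player II prefers to move second.

second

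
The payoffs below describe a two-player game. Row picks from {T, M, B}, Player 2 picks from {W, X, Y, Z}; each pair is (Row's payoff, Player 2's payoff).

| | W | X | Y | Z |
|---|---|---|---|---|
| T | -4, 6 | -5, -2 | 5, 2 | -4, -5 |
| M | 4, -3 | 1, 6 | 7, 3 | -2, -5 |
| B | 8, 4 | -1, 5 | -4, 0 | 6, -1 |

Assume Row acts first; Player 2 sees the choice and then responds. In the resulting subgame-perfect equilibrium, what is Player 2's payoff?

Solve by backward induction (Row leads).
- T: BR = W, leader payoff -4.
- M: BR = X, leader payoff 1.
- B: BR = X, leader payoff -1.
Row's induced payoffs are -4, 1, -1, so Row commits to M. Subgame-perfect outcome: (M, X) with payoffs (1, 6).

6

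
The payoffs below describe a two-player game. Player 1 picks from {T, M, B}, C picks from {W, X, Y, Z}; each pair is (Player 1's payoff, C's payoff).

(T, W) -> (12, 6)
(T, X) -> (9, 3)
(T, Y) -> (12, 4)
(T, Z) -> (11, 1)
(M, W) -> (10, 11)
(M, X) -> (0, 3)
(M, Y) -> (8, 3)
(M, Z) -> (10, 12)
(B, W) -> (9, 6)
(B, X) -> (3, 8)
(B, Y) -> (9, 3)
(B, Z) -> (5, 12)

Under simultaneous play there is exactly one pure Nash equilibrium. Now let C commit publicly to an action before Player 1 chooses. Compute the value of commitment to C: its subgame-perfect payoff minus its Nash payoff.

0

Player 1 best-responds to each possible C move:
- W → Player 1 plays T (best of 12, 10, 9); C gets 6.
- X → Player 1 plays T (best of 9, 0, 3); C gets 3.
- Y → Player 1 plays T (best of 12, 8, 9); C gets 4.
- Z → Player 1 plays T (best of 11, 10, 5); C gets 1.
Among 6, 3, 4, 1, the best is 6 at W. Subgame-perfect outcome: (T, W) with payoffs (12, 6).
For the simultaneous game, intersect best replies.
Player 1's best replies: W→T; X→T; Y→T; Z→T.
C's best replies: T→W; M→Z; B→Z.
The unique mutual best reply is (T, W), giving (12, 6).
C's commitment gain: 6 − 6 = 0.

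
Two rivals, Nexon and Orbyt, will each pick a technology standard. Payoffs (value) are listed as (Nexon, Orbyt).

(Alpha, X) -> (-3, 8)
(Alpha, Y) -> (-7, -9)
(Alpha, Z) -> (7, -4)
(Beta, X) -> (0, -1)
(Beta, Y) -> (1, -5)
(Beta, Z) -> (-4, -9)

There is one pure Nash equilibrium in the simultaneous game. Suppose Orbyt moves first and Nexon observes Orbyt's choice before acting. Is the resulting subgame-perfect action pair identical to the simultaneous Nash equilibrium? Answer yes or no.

yes

Nexon best-responds to each possible Orbyt move:
- X: BR = Beta, leader payoff -1.
- Y: BR = Beta, leader payoff -5.
- Z: BR = Alpha, leader payoff -4.
Maximizing over -1, -5, -4, Orbyt chooses X. Subgame-perfect outcome: (Beta, X) with payoffs (0, -1).
Under simultaneous play:
Nexon's best replies: X→Beta; Y→Beta; Z→Alpha.
Orbyt's best replies: Alpha→X; Beta→X.
The unique mutual best reply is (Beta, X), giving (0, -1).
Sequential outcome (Beta, X) coincides with the Nash profile (Beta, X).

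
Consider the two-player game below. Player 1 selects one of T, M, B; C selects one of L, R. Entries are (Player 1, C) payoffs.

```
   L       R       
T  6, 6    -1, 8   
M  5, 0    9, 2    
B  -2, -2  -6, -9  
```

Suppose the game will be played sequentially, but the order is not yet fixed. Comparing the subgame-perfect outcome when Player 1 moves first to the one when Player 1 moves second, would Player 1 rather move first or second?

first

If Player 1 leads: C's best replies are T→R, M→R, B→L; Player 1's induced payoffs -1, 9, -2; outcome (M, R), payoffs (9, 2).
If C leads: Player 1's best replies are L→T, R→M; C's induced payoffs 6, 2; outcome (T, L), payoffs (6, 6).
Player 1 gets 9 moving first and 6 moving second, so Player 1 prefers to move first.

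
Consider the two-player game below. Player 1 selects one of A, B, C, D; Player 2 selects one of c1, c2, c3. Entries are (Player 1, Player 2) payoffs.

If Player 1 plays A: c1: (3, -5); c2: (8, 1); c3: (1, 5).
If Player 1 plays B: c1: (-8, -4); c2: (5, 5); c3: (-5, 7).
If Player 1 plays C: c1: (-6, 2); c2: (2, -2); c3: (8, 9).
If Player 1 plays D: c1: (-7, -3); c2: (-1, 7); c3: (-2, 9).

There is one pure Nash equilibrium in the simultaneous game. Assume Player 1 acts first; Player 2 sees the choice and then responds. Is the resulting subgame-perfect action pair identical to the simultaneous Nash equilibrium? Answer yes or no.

yes

Player 2 best-responds to each possible Player 1 move:
- A → Player 2 plays c3 (best of -5, 1, 5); Player 1 gets 1.
- B → Player 2 plays c3 (best of -4, 5, 7); Player 1 gets -5.
- C → Player 2 plays c3 (best of 2, -2, 9); Player 1 gets 8.
- D → Player 2 plays c3 (best of -3, 7, 9); Player 1 gets -2.
Player 1's induced payoffs are 1, -5, 8, -2, so Player 1 commits to C. Subgame-perfect outcome: (C, c3) with payoffs (8, 9).
Under simultaneous play:
Player 1's best replies: c1→A; c2→A; c3→C.
Player 2's best replies: A→c3; B→c3; C→c3; D→c3.
The unique mutual best reply is (C, c3), giving (8, 9).
Sequential outcome (C, c3) coincides with the Nash profile (C, c3).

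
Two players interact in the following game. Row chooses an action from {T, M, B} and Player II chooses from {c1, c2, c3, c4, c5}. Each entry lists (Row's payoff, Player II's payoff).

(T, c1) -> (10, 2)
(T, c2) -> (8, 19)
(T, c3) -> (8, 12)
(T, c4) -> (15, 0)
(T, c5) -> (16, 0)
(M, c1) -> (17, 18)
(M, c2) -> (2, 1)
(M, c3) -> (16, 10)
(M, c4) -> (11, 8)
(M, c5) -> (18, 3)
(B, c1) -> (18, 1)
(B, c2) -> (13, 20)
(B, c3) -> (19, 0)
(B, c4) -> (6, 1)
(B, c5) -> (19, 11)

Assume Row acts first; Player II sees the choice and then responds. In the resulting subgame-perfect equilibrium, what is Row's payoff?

17

Backward induction with Row moving first.
- T: BR = c2, leader payoff 8.
- M: BR = c1, leader payoff 17.
- B: BR = c2, leader payoff 13.
Among 8, 17, 13, the best is 17 at M. Subgame-perfect outcome: (M, c1) with payoffs (17, 18).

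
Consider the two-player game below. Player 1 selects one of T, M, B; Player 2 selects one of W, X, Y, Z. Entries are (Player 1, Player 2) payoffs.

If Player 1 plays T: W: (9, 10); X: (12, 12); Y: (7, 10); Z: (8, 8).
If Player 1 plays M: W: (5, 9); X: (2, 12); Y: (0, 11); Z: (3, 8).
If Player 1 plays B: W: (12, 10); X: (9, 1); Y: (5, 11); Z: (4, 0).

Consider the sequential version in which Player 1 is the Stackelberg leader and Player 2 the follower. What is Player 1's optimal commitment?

Work backward from Player 2's decision.
- T: BR = X, leader payoff 12.
- M: BR = X, leader payoff 2.
- B: BR = Y, leader payoff 5.
Player 1's induced payoffs are 12, 2, 5, so Player 1 commits to T. Subgame-perfect outcome: (T, X) with payoffs (12, 12).

T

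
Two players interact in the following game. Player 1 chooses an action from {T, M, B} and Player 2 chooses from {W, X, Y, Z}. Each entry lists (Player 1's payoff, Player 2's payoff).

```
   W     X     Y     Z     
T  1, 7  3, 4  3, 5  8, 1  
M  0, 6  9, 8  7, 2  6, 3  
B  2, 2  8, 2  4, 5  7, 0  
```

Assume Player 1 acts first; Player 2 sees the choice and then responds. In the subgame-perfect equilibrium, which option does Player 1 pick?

M

Work backward from Player 2's decision.
- T → Player 2 plays W (best of 7, 4, 5, 1); Player 1 gets 1.
- M → Player 2 plays X (best of 6, 8, 2, 3); Player 1 gets 9.
- B → Player 2 plays Y (best of 2, 2, 5, 0); Player 1 gets 4.
Player 1's induced payoffs are 1, 9, 4, so Player 1 commits to M. Subgame-perfect outcome: (M, X) with payoffs (9, 8).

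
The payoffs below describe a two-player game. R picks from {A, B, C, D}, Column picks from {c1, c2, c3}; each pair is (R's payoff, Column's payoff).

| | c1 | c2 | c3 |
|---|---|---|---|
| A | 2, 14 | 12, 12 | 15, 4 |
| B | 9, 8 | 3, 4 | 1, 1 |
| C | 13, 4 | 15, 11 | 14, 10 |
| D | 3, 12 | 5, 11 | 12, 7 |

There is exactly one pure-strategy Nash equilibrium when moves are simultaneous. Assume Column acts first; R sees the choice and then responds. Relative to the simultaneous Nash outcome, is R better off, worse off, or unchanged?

Backward induction with Column moving first.
- c1 → R plays C (best of 2, 9, 13, 3); Column gets 4.
- c2 → R plays C (best of 12, 3, 15, 5); Column gets 11.
- c3 → R plays A (best of 15, 1, 14, 12); Column gets 4.
Among 4, 11, 4, the best is 11 at c2. Subgame-perfect outcome: (C, c2) with payoffs (15, 11).
Under simultaneous play:
R's best replies: c1→C; c2→C; c3→A.
Column's best replies: A→c1; B→c1; C→c2; D→c1.
The unique mutual best reply is (C, c2), giving (15, 11).
R earns 15 sequentially versus 15 at the Nash outcome: unchanged.

unchanged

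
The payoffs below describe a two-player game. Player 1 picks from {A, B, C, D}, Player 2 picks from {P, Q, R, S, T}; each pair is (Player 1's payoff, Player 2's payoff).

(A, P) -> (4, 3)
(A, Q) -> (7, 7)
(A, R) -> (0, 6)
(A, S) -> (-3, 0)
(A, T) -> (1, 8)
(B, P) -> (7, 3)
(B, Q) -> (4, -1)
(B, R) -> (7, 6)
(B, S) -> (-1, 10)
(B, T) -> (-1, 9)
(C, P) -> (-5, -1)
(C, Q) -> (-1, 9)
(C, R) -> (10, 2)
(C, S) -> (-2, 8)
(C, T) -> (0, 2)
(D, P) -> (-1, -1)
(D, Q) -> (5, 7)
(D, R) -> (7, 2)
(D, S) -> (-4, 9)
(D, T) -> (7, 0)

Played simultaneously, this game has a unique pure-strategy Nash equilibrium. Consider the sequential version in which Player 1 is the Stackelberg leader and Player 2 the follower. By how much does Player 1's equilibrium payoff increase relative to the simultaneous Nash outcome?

2

Player 2 best-responds to each possible Player 1 move:
- A → Player 2 plays T (best of 3, 7, 6, 0, 8); Player 1 gets 1.
- B → Player 2 plays S (best of 3, -1, 6, 10, 9); Player 1 gets -1.
- C → Player 2 plays Q (best of -1, 9, 2, 8, 2); Player 1 gets -1.
- D → Player 2 plays S (best of -1, 7, 2, 9, 0); Player 1 gets -4.
Among 1, -1, -1, -4, the best is 1 at A. Subgame-perfect outcome: (A, T) with payoffs (1, 8).
Under simultaneous play:
Player 1's best replies: P→B; Q→A; R→C; S→B; T→D.
Player 2's best replies: A→T; B→S; C→Q; D→S.
Only (B, S) has each player best-responding; Nash payoffs (-1, 10).
Player 1's commitment gain: 1 − -1 = 2.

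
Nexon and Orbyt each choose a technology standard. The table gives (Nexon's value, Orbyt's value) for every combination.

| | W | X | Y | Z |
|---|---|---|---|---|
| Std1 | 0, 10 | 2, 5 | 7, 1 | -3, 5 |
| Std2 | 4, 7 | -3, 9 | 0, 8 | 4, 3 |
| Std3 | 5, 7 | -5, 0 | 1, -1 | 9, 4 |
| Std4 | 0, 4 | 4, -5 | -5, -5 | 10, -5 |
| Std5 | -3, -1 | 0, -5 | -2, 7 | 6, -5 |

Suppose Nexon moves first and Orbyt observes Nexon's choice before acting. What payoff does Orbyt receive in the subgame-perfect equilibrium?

7

Work backward from Orbyt's decision.
- Std1: Orbyt compares 10, 5, 1, 5 and picks W; Nexon would get 0.
- Std2: Orbyt compares 7, 9, 8, 3 and picks X; Nexon would get -3.
- Std3: Orbyt compares 7, 0, -1, 4 and picks W; Nexon would get 5.
- Std4: Orbyt compares 4, -5, -5, -5 and picks W; Nexon would get 0.
- Std5: Orbyt compares -1, -5, 7, -5 and picks Y; Nexon would get -2.
Maximizing over 0, -3, 5, 0, -2, Nexon chooses Std3. Subgame-perfect outcome: (Std3, W) with payoffs (5, 7).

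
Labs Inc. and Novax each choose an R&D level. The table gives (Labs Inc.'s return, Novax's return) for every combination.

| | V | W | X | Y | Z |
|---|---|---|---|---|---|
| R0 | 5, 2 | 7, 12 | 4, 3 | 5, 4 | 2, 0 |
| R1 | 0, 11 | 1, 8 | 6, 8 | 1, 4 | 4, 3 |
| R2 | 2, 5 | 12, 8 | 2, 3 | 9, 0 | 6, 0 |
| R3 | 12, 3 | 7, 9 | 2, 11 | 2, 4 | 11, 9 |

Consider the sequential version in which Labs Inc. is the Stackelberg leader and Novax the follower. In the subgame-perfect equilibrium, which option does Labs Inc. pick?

R2

Novax best-responds to each possible Labs Inc. move:
- R0: BR = W, leader payoff 7.
- R1: BR = V, leader payoff 0.
- R2: BR = W, leader payoff 12.
- R3: BR = X, leader payoff 2.
Labs Inc.'s induced payoffs are 7, 0, 12, 2, so Labs Inc. commits to R2. Subgame-perfect outcome: (R2, W) with payoffs (12, 8).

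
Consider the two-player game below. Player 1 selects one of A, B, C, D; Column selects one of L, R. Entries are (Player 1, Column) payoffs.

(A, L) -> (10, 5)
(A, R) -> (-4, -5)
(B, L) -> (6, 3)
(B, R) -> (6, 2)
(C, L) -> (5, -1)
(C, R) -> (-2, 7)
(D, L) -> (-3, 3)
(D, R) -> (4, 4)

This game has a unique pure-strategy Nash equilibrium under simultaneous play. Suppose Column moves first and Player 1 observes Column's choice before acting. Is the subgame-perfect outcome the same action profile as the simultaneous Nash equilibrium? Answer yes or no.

Solve by backward induction (Column leads).
- L → Player 1 plays A (best of 10, 6, 5, -3); Column gets 5.
- R → Player 1 plays B (best of -4, 6, -2, 4); Column gets 2.
Maximizing over 5, 2, Column chooses L. Subgame-perfect outcome: (A, L) with payoffs (10, 5).
Now find the simultaneous Nash equilibrium.
Player 1's best replies: L→A; R→B.
Column's best replies: A→L; B→L; C→R; D→R.
Only (A, L) has each player best-responding; Nash payoffs (10, 5).
Sequential outcome (A, L) coincides with the Nash profile (A, L).

yes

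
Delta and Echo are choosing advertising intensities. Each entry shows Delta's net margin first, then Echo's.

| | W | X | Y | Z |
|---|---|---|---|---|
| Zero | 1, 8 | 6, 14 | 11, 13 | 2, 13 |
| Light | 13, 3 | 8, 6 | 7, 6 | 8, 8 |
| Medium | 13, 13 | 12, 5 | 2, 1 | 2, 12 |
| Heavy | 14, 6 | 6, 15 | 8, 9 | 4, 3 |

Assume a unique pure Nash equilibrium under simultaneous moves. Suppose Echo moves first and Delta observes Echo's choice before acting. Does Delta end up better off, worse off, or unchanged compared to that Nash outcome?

better off

Delta best-responds to each possible Echo move:
- W → Delta plays Heavy (best of 1, 13, 13, 14); Echo gets 6.
- X → Delta plays Medium (best of 6, 8, 12, 6); Echo gets 5.
- Y → Delta plays Zero (best of 11, 7, 2, 8); Echo gets 13.
- Z → Delta plays Light (best of 2, 8, 2, 4); Echo gets 8.
Among 6, 5, 13, 8, the best is 13 at Y. Subgame-perfect outcome: (Zero, Y) with payoffs (11, 13).
Now find the simultaneous Nash equilibrium.
Delta's best replies: W→Heavy; X→Medium; Y→Zero; Z→Light.
Echo's best replies: Zero→X; Light→Z; Medium→W; Heavy→X.
Only (Light, Z) has each player best-responding; Nash payoffs (8, 8).
Delta earns 11 sequentially versus 8 at the Nash outcome: better off.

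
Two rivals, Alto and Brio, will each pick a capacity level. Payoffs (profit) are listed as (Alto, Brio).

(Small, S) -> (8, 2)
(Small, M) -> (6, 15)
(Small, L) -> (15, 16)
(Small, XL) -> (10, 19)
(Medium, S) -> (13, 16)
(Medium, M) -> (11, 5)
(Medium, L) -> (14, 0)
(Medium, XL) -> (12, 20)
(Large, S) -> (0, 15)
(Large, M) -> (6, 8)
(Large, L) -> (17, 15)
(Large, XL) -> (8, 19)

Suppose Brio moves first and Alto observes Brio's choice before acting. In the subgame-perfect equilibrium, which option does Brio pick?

XL

Backward induction with Brio moving first.
- S: Alto compares 8, 13, 0 and picks Medium; Brio would get 16.
- M: Alto compares 6, 11, 6 and picks Medium; Brio would get 5.
- L: Alto compares 15, 14, 17 and picks Large; Brio would get 15.
- XL: Alto compares 10, 12, 8 and picks Medium; Brio would get 20.
Among 16, 5, 15, 20, the best is 20 at XL. Subgame-perfect outcome: (Medium, XL) with payoffs (12, 20).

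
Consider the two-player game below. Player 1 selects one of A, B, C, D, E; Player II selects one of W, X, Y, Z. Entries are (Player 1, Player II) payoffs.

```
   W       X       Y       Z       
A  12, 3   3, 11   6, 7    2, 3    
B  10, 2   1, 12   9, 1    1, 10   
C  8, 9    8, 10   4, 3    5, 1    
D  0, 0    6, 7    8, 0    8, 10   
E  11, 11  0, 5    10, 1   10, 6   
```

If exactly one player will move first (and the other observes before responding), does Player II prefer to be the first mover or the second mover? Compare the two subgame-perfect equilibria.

If Player 1 leads: Player II's best replies are A→X, B→X, C→X, D→Z, E→W; Player 1's induced payoffs 3, 1, 8, 8, 11; outcome (E, W), payoffs (11, 11).
If Player II leads: Player 1's best replies are W→A, X→C, Y→E, Z→E; Player II's induced payoffs 3, 10, 1, 6; outcome (C, X), payoffs (8, 10).
Player II gets 10 moving first and 11 moving second, so Player II prefers to move second.

second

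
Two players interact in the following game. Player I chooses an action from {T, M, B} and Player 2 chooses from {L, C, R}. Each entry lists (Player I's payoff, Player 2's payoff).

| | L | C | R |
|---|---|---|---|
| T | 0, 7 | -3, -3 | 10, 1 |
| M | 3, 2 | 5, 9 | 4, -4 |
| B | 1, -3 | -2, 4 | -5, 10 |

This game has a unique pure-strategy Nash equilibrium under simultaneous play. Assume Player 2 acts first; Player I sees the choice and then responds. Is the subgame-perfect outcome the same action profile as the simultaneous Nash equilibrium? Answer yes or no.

yes

Player I best-responds to each possible Player 2 move:
- L: BR = M, leader payoff 2.
- C: BR = M, leader payoff 9.
- R: BR = T, leader payoff 1.
Maximizing over 2, 9, 1, Player 2 chooses C. Subgame-perfect outcome: (M, C) with payoffs (5, 9).
Now find the simultaneous Nash equilibrium.
Player I's best replies: L→M; C→M; R→T.
Player 2's best replies: T→L; M→C; B→R.
Only (M, C) has each player best-responding; Nash payoffs (5, 9).
Sequential outcome (M, C) coincides with the Nash profile (M, C).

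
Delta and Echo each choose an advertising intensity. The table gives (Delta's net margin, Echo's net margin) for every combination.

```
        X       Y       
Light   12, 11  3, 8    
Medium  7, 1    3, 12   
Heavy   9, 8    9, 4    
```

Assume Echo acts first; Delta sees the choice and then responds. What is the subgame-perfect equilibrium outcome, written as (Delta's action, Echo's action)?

Solve by backward induction (Echo leads).
- X: BR = Light, leader payoff 11.
- Y: BR = Heavy, leader payoff 4.
Maximizing over 11, 4, Echo chooses X. Subgame-perfect outcome: (Light, X) with payoffs (12, 11).

(Light, X)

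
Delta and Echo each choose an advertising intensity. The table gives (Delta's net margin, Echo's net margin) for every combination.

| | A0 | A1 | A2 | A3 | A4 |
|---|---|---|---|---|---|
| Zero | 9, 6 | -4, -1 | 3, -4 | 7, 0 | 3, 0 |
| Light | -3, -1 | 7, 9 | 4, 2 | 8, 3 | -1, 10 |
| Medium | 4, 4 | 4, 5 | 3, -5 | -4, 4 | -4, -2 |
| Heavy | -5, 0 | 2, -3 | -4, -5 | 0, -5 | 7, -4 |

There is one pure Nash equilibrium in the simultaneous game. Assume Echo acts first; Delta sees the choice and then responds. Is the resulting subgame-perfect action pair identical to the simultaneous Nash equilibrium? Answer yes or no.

Backward induction with Echo moving first.
- A0 → Delta plays Zero (best of 9, -3, 4, -5); Echo gets 6.
- A1 → Delta plays Light (best of -4, 7, 4, 2); Echo gets 9.
- A2 → Delta plays Light (best of 3, 4, 3, -4); Echo gets 2.
- A3 → Delta plays Light (best of 7, 8, -4, 0); Echo gets 3.
- A4 → Delta plays Heavy (best of 3, -1, -4, 7); Echo gets -4.
Echo's induced payoffs are 6, 9, 2, 3, -4, so Echo commits to A1. Subgame-perfect outcome: (Light, A1) with payoffs (7, 9).
For the simultaneous game, intersect best replies.
Delta's best replies: A0→Zero; A1→Light; A2→Light; A3→Light; A4→Heavy.
Echo's best replies: Zero→A0; Light→A4; Medium→A1; Heavy→A0.
Only (Zero, A0) has each player best-responding; Nash payoffs (9, 6).
Sequential outcome (Light, A1) differs from the Nash profile (Zero, A0).

no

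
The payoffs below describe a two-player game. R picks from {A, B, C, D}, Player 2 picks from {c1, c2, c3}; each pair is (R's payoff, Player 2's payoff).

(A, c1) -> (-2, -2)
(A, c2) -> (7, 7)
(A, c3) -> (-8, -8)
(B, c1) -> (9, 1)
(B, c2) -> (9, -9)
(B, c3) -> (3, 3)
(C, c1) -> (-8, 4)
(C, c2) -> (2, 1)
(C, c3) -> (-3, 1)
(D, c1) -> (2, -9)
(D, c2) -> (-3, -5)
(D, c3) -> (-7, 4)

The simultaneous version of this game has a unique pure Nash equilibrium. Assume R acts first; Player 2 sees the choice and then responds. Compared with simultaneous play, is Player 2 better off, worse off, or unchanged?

Solve by backward induction (R leads).
- A → Player 2 plays c2 (best of -2, 7, -8); R gets 7.
- B → Player 2 plays c3 (best of 1, -9, 3); R gets 3.
- C → Player 2 plays c1 (best of 4, 1, 1); R gets -8.
- D → Player 2 plays c3 (best of -9, -5, 4); R gets -7.
R's induced payoffs are 7, 3, -8, -7, so R commits to A. Subgame-perfect outcome: (A, c2) with payoffs (7, 7).
Now find the simultaneous Nash equilibrium.
R's best replies: c1→B; c2→B; c3→B.
Player 2's best replies: A→c2; B→c3; C→c1; D→c3.
The unique mutual best reply is (B, c3), giving (3, 3).
Player 2 earns 7 sequentially versus 3 at the Nash outcome: better off.

better off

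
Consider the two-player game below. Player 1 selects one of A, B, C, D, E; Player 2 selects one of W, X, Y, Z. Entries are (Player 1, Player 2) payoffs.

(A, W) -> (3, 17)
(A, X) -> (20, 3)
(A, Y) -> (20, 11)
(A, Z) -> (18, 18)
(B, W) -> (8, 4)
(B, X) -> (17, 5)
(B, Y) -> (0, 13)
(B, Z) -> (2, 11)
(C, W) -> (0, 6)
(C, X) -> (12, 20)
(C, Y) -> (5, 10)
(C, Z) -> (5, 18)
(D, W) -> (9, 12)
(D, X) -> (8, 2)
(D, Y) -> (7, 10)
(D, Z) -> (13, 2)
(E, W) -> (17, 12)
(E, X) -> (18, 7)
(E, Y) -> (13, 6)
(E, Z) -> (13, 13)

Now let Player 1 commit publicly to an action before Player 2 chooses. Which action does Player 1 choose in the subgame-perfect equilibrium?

Work backward from Player 2's decision.
- A: BR = Z, leader payoff 18.
- B: BR = Y, leader payoff 0.
- C: BR = X, leader payoff 12.
- D: BR = W, leader payoff 9.
- E: BR = Z, leader payoff 13.
Player 1's induced payoffs are 18, 0, 12, 9, 13, so Player 1 commits to A. Subgame-perfect outcome: (A, Z) with payoffs (18, 18).

A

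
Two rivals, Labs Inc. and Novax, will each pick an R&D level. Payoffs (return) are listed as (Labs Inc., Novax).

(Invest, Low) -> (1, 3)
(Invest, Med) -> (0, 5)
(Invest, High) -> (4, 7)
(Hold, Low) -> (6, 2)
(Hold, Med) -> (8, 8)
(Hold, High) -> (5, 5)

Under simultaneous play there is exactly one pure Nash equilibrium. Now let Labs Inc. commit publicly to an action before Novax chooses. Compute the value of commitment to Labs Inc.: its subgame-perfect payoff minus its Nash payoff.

Novax best-responds to each possible Labs Inc. move:
- Invest: Novax compares 3, 5, 7 and picks High; Labs Inc. would get 4.
- Hold: Novax compares 2, 8, 5 and picks Med; Labs Inc. would get 8.
Maximizing over 4, 8, Labs Inc. chooses Hold. Subgame-perfect outcome: (Hold, Med) with payoffs (8, 8).
For the simultaneous game, intersect best replies.
Labs Inc.'s best replies: Low→Hold; Med→Hold; High→Hold.
Novax's best replies: Invest→High; Hold→Med.
Only (Hold, Med) has each player best-responding; Nash payoffs (8, 8).
Labs Inc.'s commitment gain: 8 − 8 = 0.

0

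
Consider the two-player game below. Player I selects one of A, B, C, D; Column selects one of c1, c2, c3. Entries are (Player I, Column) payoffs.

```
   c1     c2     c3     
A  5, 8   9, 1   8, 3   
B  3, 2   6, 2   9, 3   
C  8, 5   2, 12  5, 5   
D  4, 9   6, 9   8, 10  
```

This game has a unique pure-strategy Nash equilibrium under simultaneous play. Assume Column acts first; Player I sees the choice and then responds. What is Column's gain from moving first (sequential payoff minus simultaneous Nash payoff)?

2

Player I best-responds to each possible Column move:
- c1 → Player I plays C (best of 5, 3, 8, 4); Column gets 5.
- c2 → Player I plays A (best of 9, 6, 2, 6); Column gets 1.
- c3 → Player I plays B (best of 8, 9, 5, 8); Column gets 3.
Maximizing over 5, 1, 3, Column chooses c1. Subgame-perfect outcome: (C, c1) with payoffs (8, 5).
Under simultaneous play:
Player I's best replies: c1→C; c2→A; c3→B.
Column's best replies: A→c1; B→c3; C→c2; D→c3.
The unique mutual best reply is (B, c3), giving (9, 3).
Column's commitment gain: 5 − 3 = 2.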